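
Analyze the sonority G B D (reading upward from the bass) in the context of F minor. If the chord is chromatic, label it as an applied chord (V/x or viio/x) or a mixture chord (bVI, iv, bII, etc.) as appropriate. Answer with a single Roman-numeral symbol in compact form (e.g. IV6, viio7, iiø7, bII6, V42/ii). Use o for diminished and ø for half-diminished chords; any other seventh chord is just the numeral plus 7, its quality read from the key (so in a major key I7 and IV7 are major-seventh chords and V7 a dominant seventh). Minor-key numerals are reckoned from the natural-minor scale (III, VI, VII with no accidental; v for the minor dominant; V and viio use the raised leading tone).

V/V

The pitches G-B-D form a major triad rooted on G.
G is not a diatonic chord root with this quality in F minor, but it lies a perfect fifth above C (V), so the chord functions as an applied dominant of V.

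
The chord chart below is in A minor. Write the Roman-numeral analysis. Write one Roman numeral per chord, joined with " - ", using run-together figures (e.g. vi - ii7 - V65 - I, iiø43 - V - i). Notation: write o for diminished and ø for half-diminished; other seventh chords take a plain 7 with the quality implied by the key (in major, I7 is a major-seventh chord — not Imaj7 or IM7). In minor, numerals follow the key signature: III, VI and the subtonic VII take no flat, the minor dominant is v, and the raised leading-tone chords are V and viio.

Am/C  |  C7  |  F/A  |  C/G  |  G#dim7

Am/C: root A is the tonic; minor triad there is i6.
C7: a dominant seventh chord on C, the applied dominant of VI → V7/VI.
F/A: root F is the submediant; major triad there is VI6.
C/G: root C is the mediant; major triad there is III64.
G#dim7: root G# is the leading tone; fully diminished seventh chord there is viio7.

i6 - V7/VI - VI6 - III64 - viio7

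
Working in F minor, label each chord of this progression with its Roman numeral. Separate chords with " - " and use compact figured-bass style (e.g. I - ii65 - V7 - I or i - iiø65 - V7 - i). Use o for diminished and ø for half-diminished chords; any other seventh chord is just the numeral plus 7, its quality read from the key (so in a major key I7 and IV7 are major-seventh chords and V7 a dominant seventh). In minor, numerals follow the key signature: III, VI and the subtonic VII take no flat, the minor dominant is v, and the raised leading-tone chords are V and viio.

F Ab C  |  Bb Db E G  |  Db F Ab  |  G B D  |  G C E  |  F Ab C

F-Ab-C: root F is the tonic; minor triad there is i.
Bb-Db-E-G: root E is the leading tone; fully diminished seventh chord there is viio43.
Db-F-Ab has root Db, degree 6 in F minor, so VI.
G-B-D is the secondary dominant of V (major triad on G): V/V.
G-C-E: root C is the dominant; major triad there is V64.
F-Ab-C: minor triad on F = scale degree 1 → i.

i - viio43 - VI - V/V - V64 - i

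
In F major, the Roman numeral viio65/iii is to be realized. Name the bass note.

B

The applied chord viio65/iii is rooted on G#: G#-B-D-F.
The figure 65 means first inversion — the third is in the bass.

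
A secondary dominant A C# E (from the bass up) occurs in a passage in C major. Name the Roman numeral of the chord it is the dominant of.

ii

The chord is a major triad on A.
A dominant resolves down a perfect fifth: A → D. In C major, D is scale degree 2, i.e. ii.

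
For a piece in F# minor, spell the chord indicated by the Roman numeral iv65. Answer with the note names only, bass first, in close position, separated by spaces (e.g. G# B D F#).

In F# minor, the subdominant is B, and the diatonic chord built there is a minor seventh chord.
Stacking thirds from B gives B-D-F#-A.
The figured bass 65 indicates first inversion, placing the third (D) in the bass: D-F#-A-B.

D F# A B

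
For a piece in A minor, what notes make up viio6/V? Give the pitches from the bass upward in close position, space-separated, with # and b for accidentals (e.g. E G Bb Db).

The slash marks an applied leading-tone chord: viio of V. In A minor, V is E, so the leading tone to it is D#, a half step below.
Building a diminished triad on D# gives D#-F#-A.
With the 6 figure the chord is in first inversion; from the bass F# upward in close position it reads F#-A-D#.

F# A D#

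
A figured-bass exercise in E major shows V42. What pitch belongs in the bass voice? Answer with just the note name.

V in E major has root B; the chord is B-D#-F#-A.
The figure 42 means third inversion — the seventh is in the bass.

A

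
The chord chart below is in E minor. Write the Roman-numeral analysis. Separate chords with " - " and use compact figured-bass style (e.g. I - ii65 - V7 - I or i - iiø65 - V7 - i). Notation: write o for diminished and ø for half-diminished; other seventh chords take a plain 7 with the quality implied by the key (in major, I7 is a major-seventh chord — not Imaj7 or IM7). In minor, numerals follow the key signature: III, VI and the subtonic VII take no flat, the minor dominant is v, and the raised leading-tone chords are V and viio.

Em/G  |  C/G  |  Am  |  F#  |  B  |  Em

i6 - VI64 - iv - V/V - V - i

Em/G: root E is the tonic; minor triad there is i6.
C/G: root C is the submediant; major triad there is VI64.
Am: root A is the subdominant; minor triad there is iv.
F# is the secondary dominant of V (major triad on F#): V/V.
B has root B, degree 5 in E minor, so V.
Em has root E, degree 1 in E minor, so i.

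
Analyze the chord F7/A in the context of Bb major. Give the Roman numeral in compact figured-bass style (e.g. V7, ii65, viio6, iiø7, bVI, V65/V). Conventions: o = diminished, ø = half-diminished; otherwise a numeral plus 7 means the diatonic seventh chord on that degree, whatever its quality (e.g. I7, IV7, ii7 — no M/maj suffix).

V65

Stacked in thirds the chord is F-A-C-Eb: a dominant seventh chord on F.
In Bb major, F is the dominant; the diatonic dominant seventh chord there is V7.
With A in the bass the chord is in first inversion, so the figured bass is 65.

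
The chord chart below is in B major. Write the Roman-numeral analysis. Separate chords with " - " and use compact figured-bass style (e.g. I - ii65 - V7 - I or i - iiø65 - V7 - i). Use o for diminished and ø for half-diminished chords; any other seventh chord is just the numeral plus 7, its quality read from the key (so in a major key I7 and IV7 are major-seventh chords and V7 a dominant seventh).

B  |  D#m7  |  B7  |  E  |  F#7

I - iii7 - V7/IV - IV - V7

B has root B, degree 1 in B major, so I.
D#m7: minor seventh chord on D# = scale degree 3 → iii7.
B7: a dominant seventh chord on B, the applied dominant of IV → V7/IV.
E: root E is the subdominant; major triad there is IV.
F#7: root F# is the dominant; dominant seventh chord there is V7.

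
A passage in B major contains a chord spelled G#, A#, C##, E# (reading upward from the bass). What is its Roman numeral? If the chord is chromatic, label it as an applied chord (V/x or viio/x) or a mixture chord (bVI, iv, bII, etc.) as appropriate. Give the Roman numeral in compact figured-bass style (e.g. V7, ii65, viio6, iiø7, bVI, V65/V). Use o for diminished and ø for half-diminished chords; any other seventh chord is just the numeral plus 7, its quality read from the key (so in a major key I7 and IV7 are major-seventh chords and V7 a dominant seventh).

V42/iii

Stacked in thirds the chord is A#-C##-E#-G#: a dominant seventh chord on A#.
A# is not a diatonic chord root with this quality in B major, but it lies a perfect fifth above D# (iii), so the chord functions as an applied dominant of iii.
With G# in the bass the chord is in third inversion, so the figured bass is 42.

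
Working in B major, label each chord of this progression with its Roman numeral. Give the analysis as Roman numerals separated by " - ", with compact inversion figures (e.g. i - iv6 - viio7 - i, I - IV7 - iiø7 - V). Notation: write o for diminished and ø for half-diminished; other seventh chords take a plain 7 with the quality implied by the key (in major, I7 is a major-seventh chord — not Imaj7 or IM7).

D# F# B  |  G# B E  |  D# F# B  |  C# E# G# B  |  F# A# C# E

I6 - IV6 - I6 - V7/V - V7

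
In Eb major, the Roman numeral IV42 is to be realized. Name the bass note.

G

IV in Eb major has root Ab; the chord is Ab-C-Eb-G.
The figure 42 means third inversion — the seventh is in the bass.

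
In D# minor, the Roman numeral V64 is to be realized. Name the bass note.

E#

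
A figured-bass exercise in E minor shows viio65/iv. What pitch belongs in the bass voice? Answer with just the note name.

The applied chord viio65/iv is rooted on G#: G#-B-D-F.
The figure 65 means first inversion — the third is in the bass.

B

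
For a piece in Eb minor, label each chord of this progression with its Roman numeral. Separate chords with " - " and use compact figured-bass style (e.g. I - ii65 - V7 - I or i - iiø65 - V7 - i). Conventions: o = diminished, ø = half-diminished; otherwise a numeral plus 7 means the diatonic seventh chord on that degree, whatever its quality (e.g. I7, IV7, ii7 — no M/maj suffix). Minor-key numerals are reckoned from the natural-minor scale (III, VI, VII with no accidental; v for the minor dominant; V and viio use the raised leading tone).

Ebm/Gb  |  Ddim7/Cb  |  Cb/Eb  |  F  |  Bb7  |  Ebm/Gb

i6 - viio42 - VI6 - V/V - V7 - i6

Ebm/Gb: minor triad on Eb = scale degree 1 → i6.
Ddim7/Cb: root D is the leading tone; fully diminished seventh chord there is viio42.
Cb/Eb has root Cb, degree 6 in Eb minor, so VI6.
F: chromatic; F is V of V, so V/V.
Bb7: root Bb is the dominant; dominant seventh chord there is V7.
Ebm/Gb: minor triad on Eb = scale degree 1 → i6.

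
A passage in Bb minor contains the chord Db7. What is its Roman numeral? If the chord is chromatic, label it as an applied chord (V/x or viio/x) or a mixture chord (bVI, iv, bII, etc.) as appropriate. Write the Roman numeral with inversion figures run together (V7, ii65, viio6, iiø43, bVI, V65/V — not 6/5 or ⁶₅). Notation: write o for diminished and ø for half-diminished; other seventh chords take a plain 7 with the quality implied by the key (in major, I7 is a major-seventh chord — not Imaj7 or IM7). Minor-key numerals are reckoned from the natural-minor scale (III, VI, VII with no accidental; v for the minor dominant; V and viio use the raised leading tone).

V7/VI

Stacked in thirds the chord is Db-F-Ab-Cb: a dominant seventh chord on Db.
Db is not a diatonic chord root with this quality in Bb minor, but it lies a perfect fifth above Gb (VI), so the chord functions as an applied dominant of VI.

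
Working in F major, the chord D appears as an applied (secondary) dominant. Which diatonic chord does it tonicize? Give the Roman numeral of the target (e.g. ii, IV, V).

The chord is a major triad on D.
A dominant resolves down a perfect fifth: D → G. In F major, G is scale degree 2, i.e. ii.

ii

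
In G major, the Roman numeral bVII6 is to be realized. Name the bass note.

A

bVII in G major has root F; the chord is F-A-C.
The figure 6 means first inversion — the third is in the bass.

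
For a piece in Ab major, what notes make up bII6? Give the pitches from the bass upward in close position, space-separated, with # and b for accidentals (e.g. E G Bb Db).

bII6 is the Neapolitan sixth — a major triad on the lowered second degree, here in its customary first inversion. In Ab major that root is Bbb.
So the chord is Bbb-Db-Fb, a major triad.
The figured bass 6 indicates first inversion, placing the third (Db) in the bass: Db-Fb-Bbb.

Db Fb Bbb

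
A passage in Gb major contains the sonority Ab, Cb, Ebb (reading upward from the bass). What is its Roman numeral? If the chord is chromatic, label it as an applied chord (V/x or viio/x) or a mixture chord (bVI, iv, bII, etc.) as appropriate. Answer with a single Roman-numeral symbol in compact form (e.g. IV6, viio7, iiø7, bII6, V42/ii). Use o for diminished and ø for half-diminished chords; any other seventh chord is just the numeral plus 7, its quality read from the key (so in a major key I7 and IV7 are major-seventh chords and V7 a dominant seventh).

The pitches Ab-Cb-Ebb form a diminished triad rooted on Ab.
Ab is the second degree of Gb major. This is the diminished supertonic triad, borrowed from the parallel minor.

iio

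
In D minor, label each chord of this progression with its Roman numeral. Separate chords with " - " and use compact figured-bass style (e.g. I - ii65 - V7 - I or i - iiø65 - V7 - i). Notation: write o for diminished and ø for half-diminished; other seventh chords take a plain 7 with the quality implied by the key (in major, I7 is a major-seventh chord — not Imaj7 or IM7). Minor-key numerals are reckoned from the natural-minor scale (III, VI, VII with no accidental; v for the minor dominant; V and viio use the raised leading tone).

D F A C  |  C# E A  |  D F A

D-F-A-C: minor seventh chord on D = scale degree 1 → i7.
C#-E-A has root A, degree 5 in D minor, so V6.
D-F-A: root D is the tonic; minor triad there is i.

i7 - V6 - i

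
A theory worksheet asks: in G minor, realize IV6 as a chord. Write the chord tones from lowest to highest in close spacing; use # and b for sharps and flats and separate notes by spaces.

E G C

IV6 is the major subdominant, borrowed from the parallel major. In G minor that root is C.
So the chord is C-E-G, a major triad.
With the 6 figure the chord is in first inversion; from the bass E upward in close position it reads E-G-C.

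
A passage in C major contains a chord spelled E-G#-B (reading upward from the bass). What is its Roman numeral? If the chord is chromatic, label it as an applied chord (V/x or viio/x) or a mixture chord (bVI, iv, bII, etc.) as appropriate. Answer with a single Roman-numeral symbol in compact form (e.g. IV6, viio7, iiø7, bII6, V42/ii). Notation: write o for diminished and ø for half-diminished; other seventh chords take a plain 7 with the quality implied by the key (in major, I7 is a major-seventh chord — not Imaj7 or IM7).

V/vi

Stacked in thirds the chord is E-G#-B: a major triad on E.
E is not a diatonic chord root with this quality in C major, but it lies a perfect fifth above A (vi), so the chord functions as an applied dominant of vi.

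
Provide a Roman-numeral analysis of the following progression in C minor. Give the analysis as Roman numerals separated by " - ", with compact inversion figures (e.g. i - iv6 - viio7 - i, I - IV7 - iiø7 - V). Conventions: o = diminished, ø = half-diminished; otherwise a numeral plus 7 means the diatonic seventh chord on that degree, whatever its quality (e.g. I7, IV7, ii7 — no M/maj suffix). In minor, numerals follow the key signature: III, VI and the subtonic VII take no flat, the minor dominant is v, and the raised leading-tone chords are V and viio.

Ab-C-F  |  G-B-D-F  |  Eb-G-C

iv6 - V7 - i6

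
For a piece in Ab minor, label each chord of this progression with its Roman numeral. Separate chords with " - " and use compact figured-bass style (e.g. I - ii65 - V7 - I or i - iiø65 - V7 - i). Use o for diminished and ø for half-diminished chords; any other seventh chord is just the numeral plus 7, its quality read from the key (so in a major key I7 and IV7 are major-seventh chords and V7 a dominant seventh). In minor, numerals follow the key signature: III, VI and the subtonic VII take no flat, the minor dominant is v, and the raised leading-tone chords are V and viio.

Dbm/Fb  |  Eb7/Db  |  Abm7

iv6 - V42 - i7

Dbm/Fb: minor triad on Db = scale degree 4 → iv6.
Eb7/Db: root Eb is the dominant; dominant seventh chord there is V42.
Abm7: minor seventh chord on Ab = scale degree 1 → i7.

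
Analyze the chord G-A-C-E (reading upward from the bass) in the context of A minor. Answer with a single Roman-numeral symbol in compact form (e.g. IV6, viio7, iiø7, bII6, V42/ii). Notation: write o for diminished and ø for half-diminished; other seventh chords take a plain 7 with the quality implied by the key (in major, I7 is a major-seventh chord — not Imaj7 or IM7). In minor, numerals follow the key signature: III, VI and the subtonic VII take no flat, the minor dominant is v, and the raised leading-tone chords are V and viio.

i42

Stacked in thirds the chord is A-C-E-G: a minor seventh chord on A.
In A minor, A is the tonic; the diatonic minor seventh chord there is i7.
With G in the bass the chord is in third inversion, so the figured bass is 42.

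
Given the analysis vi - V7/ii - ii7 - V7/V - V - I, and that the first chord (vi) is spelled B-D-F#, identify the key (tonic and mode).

D major

The anchor chord is a minor triad on B, labeled vi.
vi on B implies B is the submediant; that puts the tonic at D, and the lowercase numeral fits major mode.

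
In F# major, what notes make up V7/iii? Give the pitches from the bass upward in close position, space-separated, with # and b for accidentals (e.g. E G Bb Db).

E# G## B# D#

The slash means an applied dominant: we want the dominant of iii. In F# major, iii is A# minor, and its dominant is built on E#.
Building a dominant seventh chord on E# gives E#-G##-B#-D#.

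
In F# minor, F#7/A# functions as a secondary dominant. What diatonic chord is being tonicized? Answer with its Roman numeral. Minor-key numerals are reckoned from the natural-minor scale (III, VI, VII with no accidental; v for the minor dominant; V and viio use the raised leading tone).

The chord is a dominant seventh chord on F#.
A dominant resolves down a perfect fifth: F# → B. In F# minor, B is scale degree 4, i.e. iv.

iv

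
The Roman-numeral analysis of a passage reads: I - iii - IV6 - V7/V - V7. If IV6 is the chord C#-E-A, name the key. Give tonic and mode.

E major

IV6 is given as C#-E-A — a major triad with root A.
If A is scale degree 4 and the mode makes that degree carry a major triad, the tonic is E and the mode is major.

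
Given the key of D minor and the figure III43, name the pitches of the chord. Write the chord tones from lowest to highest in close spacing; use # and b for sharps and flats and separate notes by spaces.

C E F A

In D minor, the third degree is F, and the diatonic chord built there is a major seventh chord.
Stacking thirds from F gives F-A-C-E.
With the 43 figure the chord is in second inversion; from the bass C upward in close position it reads C-E-F-A.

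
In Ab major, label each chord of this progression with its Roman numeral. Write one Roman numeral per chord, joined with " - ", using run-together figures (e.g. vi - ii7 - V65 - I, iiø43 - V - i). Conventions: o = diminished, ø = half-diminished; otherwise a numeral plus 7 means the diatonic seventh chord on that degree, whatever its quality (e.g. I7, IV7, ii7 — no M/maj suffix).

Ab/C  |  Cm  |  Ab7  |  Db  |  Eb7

Ab/C: major triad on Ab = scale degree 1 → I6.
Cm: minor triad on C = scale degree 3 → iii.
Ab7: chromatic; Ab is V of IV, so V7/IV.
Db: root Db is the subdominant; major triad there is IV.
Eb7: dominant seventh chord on Eb = scale degree 5 → V7.

I6 - iii - V7/IV - IV - V7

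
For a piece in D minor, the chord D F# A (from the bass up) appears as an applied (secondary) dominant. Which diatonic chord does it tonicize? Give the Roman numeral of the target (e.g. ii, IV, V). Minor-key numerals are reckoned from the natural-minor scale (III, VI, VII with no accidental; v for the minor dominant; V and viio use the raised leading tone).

iv

The chord is a major triad on D.
A dominant resolves down a perfect fifth: D → G. In D minor, G is scale degree 4, i.e. iv.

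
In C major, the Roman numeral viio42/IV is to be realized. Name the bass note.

Db

The applied chord viio42/IV is rooted on E: E-G-Bb-Db.
The figure 42 means third inversion — the seventh is in the bass.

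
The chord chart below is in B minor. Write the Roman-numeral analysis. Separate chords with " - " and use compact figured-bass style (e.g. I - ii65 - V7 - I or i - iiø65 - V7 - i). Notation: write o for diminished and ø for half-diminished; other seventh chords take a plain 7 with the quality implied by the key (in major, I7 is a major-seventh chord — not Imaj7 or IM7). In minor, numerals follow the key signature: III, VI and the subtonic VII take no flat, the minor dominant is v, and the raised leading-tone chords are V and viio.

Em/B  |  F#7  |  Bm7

iv64 - V7 - i7

Em/B: minor triad on E = scale degree 4 → iv64.
F#7 has root F#, degree 5 in B minor, so V7.
Bm7 has root B, degree 1 in B minor, so i7.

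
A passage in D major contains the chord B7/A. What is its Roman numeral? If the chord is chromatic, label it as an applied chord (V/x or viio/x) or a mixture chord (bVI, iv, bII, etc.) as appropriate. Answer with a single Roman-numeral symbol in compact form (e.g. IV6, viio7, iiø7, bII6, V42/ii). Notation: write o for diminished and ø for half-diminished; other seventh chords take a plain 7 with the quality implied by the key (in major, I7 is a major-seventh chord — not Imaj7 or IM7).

Stacked in thirds the chord is B-D#-F#-A: a dominant seventh chord on B.
B is not a diatonic chord root with this quality in D major, but it lies a perfect fifth above E (ii), so the chord functions as an applied dominant of ii.
With A in the bass the chord is in third inversion, so the figured bass is 42.

V42/ii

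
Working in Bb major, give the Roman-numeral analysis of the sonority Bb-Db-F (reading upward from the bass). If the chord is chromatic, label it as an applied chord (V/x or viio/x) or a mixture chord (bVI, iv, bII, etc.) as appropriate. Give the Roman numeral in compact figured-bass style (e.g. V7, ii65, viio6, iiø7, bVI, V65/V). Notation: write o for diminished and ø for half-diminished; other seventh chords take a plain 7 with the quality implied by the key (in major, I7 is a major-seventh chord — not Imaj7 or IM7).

i

The pitches Bb-Db-F form a minor triad rooted on Bb.
Bb is the first degree of Bb major. This is the minor tonic, borrowed from the parallel minor.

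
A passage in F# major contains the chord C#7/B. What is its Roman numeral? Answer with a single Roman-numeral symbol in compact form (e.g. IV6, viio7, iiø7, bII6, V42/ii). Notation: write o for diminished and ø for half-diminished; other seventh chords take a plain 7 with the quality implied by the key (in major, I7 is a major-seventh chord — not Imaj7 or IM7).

V42

Stacked in thirds the chord is C#-E#-G#-B: a dominant seventh chord on C#.
C# is scale degree 5 in F# major, and a dominant seventh chord on that degree is written V7.
With B in the bass the chord is in third inversion, so the figured bass is 42.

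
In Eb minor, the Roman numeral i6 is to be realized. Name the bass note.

i in Eb minor has root Eb; the chord is Eb-Gb-Bb.
The figure 6 means first inversion — the third is in the bass.

Gb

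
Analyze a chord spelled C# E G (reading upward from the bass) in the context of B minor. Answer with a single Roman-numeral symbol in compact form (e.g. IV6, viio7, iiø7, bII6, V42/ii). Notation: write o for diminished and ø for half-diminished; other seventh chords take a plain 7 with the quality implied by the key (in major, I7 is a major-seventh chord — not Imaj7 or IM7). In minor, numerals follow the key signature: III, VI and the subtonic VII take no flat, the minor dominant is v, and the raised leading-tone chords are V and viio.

iio

Stacked in thirds the chord is C#-E-G: a diminished triad on C#.
C# is scale degree 2 in B minor, and a diminished triad on that degree is written iio.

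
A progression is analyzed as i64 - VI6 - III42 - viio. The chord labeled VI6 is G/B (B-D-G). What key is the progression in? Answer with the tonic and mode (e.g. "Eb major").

B minor

VI6 is given as B-D-G — a major triad with root G.
If G is scale degree 6 and the mode makes that degree carry a major triad, the tonic is B and the mode is minor.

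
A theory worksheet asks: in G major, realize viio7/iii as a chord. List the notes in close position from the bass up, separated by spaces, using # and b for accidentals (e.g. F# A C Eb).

A# C# E G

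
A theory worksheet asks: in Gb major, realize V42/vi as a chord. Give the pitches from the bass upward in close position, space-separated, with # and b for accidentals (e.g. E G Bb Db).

Ab Bb D F

The slash means an applied dominant: we want the dominant of vi. In Gb major, vi is Eb minor, and its dominant is built on Bb.
Building a dominant seventh chord on Bb gives Bb-D-F-Ab.
With the 42 figure the chord is in third inversion; from the bass Ab upward in close position it reads Ab-Bb-D-F.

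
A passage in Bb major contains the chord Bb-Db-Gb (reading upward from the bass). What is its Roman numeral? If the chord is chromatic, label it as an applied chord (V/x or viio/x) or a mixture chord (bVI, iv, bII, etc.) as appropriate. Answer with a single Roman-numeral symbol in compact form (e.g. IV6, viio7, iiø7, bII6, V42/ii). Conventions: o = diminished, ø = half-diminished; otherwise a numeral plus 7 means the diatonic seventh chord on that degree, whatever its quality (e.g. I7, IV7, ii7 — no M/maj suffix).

bVI6

Stacked in thirds the chord is Gb-Bb-Db: a major triad on Gb.
Gb is the lowered sixth degree of Bb major (diatonic 6 would be G). This is a major triad on the lowered sixth degree, borrowed from the parallel minor.
With Bb in the bass the chord is in first inversion, so the figured bass is 6.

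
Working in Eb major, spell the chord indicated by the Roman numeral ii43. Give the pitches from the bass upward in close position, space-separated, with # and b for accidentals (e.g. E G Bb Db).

C Eb F Ab

In Eb major, scale degree 2 is F, and the diatonic chord built there is a minor seventh chord.
That chord is spelled F-Ab-C-Eb.
The figured bass 43 indicates second inversion, placing the fifth (C) in the bass: C-Eb-F-Ab.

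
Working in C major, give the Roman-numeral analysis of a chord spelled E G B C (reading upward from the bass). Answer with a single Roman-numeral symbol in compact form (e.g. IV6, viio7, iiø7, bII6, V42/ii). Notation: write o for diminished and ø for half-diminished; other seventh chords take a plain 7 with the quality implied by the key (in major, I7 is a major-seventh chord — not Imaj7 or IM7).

The pitches C-E-G-B form a major seventh chord rooted on C.
C is scale degree 1 in C major, and a major seventh chord on that degree is written I7.
With E in the bass the chord is in first inversion, so the figured bass is 65.

I65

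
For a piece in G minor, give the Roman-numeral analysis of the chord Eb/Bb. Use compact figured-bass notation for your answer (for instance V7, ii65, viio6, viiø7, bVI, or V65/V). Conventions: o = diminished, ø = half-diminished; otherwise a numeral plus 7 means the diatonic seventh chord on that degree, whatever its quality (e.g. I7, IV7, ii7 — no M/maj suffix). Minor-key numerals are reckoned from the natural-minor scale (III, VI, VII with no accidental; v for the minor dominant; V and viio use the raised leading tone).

VI64

The pitches Eb-G-Bb form a major triad rooted on Eb.
In G minor, Eb is the submediant; the diatonic major triad there is VI.
With Bb in the bass the chord is in second inversion, so the figured bass is 64.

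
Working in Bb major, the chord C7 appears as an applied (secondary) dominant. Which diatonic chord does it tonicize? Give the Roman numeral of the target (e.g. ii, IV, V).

V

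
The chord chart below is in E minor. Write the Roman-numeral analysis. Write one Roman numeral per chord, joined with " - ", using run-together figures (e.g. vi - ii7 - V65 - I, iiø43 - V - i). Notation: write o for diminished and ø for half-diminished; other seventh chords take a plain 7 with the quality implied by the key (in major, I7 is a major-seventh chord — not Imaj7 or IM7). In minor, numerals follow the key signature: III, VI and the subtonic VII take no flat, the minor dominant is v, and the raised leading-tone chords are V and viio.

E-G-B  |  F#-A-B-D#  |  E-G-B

E-G-B: minor triad on E = scale degree 1 → i.
F#-A-B-D# has root B, degree 5 in E minor, so V43.
E-G-B has root E, degree 1 in E minor, so i.

i - V43 - i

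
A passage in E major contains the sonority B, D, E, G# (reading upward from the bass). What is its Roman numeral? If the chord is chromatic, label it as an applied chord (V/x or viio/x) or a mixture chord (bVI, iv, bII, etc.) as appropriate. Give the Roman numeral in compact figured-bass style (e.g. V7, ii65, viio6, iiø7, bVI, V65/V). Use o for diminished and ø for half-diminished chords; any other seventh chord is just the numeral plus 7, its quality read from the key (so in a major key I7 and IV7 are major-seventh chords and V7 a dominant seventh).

V43/IV

Stacked in thirds the chord is E-G#-B-D: a dominant seventh chord on E.
E is not a diatonic chord root with this quality in E major, but it lies a perfect fifth above A (IV), so the chord functions as an applied dominant of IV.
With B in the bass the chord is in second inversion, so the figured bass is 43.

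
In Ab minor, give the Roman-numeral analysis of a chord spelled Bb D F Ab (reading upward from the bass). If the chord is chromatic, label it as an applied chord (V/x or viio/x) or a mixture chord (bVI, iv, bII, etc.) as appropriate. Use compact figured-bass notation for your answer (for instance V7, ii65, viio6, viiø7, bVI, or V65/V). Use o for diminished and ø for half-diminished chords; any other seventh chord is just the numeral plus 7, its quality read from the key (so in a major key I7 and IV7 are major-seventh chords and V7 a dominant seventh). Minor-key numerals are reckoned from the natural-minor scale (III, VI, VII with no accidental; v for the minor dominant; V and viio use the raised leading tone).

V7/V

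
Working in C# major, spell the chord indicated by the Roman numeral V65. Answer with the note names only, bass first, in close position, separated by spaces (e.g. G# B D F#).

In C# major, the dominant is G#, and the diatonic chord built there is a dominant seventh chord.
That chord is spelled G#-B#-D#-F#.
With the 65 figure the chord is in first inversion; from the bass B# upward in close position it reads B#-D#-F#-G#.

B# D# F# G#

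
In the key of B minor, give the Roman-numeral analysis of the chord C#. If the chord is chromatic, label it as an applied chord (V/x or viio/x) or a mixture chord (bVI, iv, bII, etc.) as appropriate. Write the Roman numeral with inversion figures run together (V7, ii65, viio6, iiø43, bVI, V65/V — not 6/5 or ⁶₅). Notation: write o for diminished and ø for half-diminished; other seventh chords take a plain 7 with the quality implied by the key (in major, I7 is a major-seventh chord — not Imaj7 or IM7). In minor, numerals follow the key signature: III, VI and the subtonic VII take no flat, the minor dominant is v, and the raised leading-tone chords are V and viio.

The pitches C#-E#-G# form a major triad rooted on C#.
C# is not a diatonic chord root with this quality in B minor, but it lies a perfect fifth above F# (V), so the chord functions as an applied dominant of V.

V/V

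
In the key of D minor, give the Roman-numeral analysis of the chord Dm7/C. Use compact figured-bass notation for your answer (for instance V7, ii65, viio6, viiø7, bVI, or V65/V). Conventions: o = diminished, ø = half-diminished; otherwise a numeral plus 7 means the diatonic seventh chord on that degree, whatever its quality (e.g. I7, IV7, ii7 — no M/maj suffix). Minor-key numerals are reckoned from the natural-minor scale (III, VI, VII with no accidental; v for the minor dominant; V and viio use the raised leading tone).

i42

The pitches D-F-A-C form a minor seventh chord rooted on D.
D is scale degree 1 in D minor, and a minor seventh chord on that degree is written i7.
With C in the bass the chord is in third inversion, so the figured bass is 42.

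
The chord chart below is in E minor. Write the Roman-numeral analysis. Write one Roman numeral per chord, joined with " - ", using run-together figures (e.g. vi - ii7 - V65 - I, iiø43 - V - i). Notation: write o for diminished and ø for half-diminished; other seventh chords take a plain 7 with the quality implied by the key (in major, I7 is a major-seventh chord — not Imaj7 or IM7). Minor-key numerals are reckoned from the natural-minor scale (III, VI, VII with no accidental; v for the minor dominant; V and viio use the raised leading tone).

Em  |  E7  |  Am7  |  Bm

i - V7/iv - iv7 - v

Em: minor triad on E = scale degree 1 → i.
E7 is the secondary dominant of iv (dominant seventh chord on E): V7/iv.
Am7 has root A, degree 4 in E minor, so iv7.
Bm: minor triad on B = scale degree 5 → v.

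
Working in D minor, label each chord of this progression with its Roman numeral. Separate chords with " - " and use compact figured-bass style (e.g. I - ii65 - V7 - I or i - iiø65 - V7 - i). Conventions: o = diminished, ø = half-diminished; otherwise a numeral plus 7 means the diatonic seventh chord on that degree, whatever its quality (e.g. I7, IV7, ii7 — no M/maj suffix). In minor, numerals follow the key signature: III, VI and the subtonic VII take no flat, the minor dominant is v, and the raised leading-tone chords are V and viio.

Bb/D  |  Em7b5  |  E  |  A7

Bb/D has root Bb, degree 6 in D minor, so VI6.
Em7b5 has root E, degree 2 in D minor, so iiø7.
E: chromatic; E is V of V, so V/V.
A7: root A is the dominant; dominant seventh chord there is V7.

VI6 - iiø7 - V/V - V7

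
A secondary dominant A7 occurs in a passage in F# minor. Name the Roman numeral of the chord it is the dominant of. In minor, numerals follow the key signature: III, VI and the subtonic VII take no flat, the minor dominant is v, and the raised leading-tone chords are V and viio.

VI

The chord is a dominant seventh chord on A.
A dominant resolves down a perfect fifth: A → D. In F# minor, D is scale degree 6, i.e. VI.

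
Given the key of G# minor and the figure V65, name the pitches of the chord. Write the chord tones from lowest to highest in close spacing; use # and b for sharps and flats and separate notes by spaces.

In G# minor, the fifth degree is D#. The dominant is major (leading tone raised), so V is a dominant seventh chord.
Stacking thirds from D# gives D#-F##-A#-C#.
With the 65 figure the chord is in first inversion; from the bass F## upward in close position it reads F##-A#-C#-D#.

F## A# C# D#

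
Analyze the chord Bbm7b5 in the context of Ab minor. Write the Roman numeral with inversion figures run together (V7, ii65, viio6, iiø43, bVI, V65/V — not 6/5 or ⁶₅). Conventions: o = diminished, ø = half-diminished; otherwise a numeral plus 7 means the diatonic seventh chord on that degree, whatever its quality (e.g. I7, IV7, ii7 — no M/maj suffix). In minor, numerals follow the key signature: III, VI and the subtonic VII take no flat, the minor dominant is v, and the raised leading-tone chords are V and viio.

iiø7

The pitches Bb-Db-Fb-Ab form a half-diminished seventh chord rooted on Bb.
Bb is scale degree 2 in Ab minor, and a half-diminished seventh chord on that degree is written iiø7.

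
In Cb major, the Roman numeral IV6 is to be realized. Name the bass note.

IV in Cb major has root Fb; the chord is Fb-Ab-Cb.
The figure 6 means first inversion — the third is in the bass.

Ab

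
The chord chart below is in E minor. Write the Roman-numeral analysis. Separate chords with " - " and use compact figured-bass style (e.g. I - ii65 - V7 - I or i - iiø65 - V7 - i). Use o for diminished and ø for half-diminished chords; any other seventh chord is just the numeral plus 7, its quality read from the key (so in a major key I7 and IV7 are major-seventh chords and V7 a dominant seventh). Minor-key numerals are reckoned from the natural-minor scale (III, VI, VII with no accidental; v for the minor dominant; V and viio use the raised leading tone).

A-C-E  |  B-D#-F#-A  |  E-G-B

A-C-E has root A, degree 4 in E minor, so iv.
B-D#-F#-A: dominant seventh chord on B = scale degree 5 → V7.
E-G-B: root E is the tonic; minor triad there is i.

iv - V7 - i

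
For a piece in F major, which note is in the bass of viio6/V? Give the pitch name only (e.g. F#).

The applied chord viio6/V is rooted on B: B-D-F.
The figure 6 means first inversion — the third is in the bass.

D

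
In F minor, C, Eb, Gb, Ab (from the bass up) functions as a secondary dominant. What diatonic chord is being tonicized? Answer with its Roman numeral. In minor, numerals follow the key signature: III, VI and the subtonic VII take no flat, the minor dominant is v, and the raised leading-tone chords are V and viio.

VI

The chord is a dominant seventh chord on Ab.
A dominant resolves down a perfect fifth: Ab → Db. In F minor, Db is scale degree 6, i.e. VI.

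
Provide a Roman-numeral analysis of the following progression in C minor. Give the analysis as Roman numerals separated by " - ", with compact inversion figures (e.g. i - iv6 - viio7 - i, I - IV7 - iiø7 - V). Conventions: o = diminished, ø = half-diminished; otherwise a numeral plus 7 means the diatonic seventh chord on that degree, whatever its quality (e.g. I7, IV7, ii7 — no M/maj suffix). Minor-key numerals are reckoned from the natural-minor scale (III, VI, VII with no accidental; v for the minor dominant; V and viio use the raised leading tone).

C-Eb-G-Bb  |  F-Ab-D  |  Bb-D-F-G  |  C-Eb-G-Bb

i7 - iio6 - v65 - i7

C-Eb-G-Bb has root C, degree 1 in C minor, so i7.
F-Ab-D: diminished triad on D = scale degree 2 → iio6.
Bb-D-F-G has root G, degree 5 in C minor, so v65.
C-Eb-G-Bb: root C is the tonic; minor seventh chord there is i7.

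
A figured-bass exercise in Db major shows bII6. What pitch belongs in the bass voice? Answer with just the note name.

bII in Db major has root Ebb; the chord is Ebb-Gb-Bbb.
The figure 6 means first inversion — the third is in the bass.

Gb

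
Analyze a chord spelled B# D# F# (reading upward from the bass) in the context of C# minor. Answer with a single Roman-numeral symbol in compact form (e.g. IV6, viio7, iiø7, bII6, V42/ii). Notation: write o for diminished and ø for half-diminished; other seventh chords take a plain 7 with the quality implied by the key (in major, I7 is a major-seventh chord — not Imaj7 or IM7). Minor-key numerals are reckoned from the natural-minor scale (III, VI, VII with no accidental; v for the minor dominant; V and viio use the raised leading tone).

Stacked in thirds the chord is B#-D#-F#: a diminished triad on B#.
In C# minor, B# is the leading tone; the diatonic diminished triad there is viio.

viio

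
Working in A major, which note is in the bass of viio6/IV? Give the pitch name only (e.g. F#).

E

The applied chord viio6/IV is rooted on C#: C#-E-G.
The figure 6 means first inversion — the third is in the bass.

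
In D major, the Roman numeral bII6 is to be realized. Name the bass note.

bII in D major has root Eb; the chord is Eb-G-Bb.
The figure 6 means first inversion — the third is in the bass.

G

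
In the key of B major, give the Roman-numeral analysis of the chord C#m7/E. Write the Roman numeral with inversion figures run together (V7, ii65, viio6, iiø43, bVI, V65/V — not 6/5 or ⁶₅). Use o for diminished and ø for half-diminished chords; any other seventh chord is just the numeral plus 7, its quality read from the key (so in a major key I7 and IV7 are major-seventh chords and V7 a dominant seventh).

ii65

The pitches C#-E-G#-B form a minor seventh chord rooted on C#.
C# is scale degree 2 in B major, and a minor seventh chord on that degree is written ii7.
With E in the bass the chord is in first inversion, so the figured bass is 65.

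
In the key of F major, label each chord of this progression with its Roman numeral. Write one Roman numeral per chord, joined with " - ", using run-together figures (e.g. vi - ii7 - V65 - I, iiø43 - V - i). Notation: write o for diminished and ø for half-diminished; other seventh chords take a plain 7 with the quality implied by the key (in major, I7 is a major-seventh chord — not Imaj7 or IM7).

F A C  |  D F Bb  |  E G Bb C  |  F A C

F-A-C: major triad on F = scale degree 1 → I.
D-F-Bb: major triad on Bb = scale degree 4 → IV6.
E-G-Bb-C: root C is the dominant; dominant seventh chord there is V65.
F-A-C: major triad on F = scale degree 1 → I.

I - IV6 - V65 - I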